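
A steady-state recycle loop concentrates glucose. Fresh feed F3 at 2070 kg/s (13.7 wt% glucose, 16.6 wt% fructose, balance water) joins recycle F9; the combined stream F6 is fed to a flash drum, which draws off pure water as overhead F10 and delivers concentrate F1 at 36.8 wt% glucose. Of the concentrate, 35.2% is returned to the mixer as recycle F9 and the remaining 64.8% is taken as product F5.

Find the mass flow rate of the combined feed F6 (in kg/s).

2489 kg/s

Overall glucose balance (none leaves overhead): glucose in fresh feed = glucose in product, i.e. 2070×0.137 = (1−0.352)·F1·0.368.
F1 = 283.59/(0.368×0.648) = 1189.2 kg/s.
Recycle F9 = 0.352×1189.2 = 418.61 kg/s.
Combined feed F6 = 2070 + 418.61 = 2488.6 kg/s.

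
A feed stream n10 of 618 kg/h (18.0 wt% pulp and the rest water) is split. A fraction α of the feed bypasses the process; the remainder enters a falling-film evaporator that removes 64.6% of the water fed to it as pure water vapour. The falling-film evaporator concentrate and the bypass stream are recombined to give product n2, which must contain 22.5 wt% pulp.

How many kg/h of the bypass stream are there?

All 618×0.180 = 111.24 kg/h of pulp reaches n2, so n2 = 111.24/0.225 = 494.4 kg/h and vapour = 123.6 kg/h.
The evaporator receives (1−α)·618 of feed at 0.820 water and removes 0.646 of that water:
0.646×0.820×(1−α)×618 = 123.6
(1−α) = 123.6/327.37 = 0.3776;  α = 0.6224.
Bypass flow = 0.6224×618 = 384.67 kg/h.

384.7 kg/h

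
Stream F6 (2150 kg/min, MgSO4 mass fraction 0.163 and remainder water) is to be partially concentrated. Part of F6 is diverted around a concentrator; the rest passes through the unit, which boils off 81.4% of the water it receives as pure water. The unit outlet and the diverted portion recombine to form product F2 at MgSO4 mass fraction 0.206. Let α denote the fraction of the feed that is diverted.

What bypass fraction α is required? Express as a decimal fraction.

All 2150×0.163 = 350.45 kg/min of MgSO4 reaches F2, so F2 = 350.45/0.206 = 1701.2 kg/min and vapour = 448.79 kg/min.
The evaporator receives (1−α)·2150 of feed at 0.837 water and removes 0.814 of that water:
0.814×0.837×(1−α)×2150 = 448.79
(1−α) = 448.79/1464.8 = 0.3064;  α = 0.6936.

0.694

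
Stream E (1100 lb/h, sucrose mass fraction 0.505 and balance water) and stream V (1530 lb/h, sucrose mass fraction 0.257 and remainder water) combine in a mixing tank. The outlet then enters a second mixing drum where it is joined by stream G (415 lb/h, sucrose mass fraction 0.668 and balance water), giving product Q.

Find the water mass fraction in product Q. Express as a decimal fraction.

0.597

Overall, product flow = 3045 lb/h.
water in = 1100×0.495 + 1530×0.743 + 415×0.332 = 1819.1 lb/h.
water fraction in Q = 0.597.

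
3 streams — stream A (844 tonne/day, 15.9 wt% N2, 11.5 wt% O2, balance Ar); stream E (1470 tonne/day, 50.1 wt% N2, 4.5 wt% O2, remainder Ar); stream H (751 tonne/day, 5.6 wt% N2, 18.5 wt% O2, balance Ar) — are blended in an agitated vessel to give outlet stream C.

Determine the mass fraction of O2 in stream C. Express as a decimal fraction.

0.0986

Total flow out = 844 + 1470 + 751 = 3065 tonne/day.
O2 in = 844×0.115 + 1470×0.045 + 751×0.185 = 302.14 tonne/day.
O2 mass fraction in C = 302.14/3065 = 0.0986.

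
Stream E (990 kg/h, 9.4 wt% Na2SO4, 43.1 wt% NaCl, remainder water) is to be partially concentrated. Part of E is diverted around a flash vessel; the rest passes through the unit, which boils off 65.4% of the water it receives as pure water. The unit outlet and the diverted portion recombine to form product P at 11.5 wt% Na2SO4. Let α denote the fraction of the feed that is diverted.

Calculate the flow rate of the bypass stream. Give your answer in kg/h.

408.1 kg/h

All 990×0.094 = 93.06 kg/h of Na2SO4 reaches P, so P = 93.06/0.115 = 809.22 kg/h and vapour = 180.78 kg/h.
The evaporator receives (1−α)·990 of feed at 0.475 water and removes 0.654 of that water:
0.654×0.475×(1−α)×990 = 180.78
(1−α) = 180.78/307.54 = 0.5878;  α = 0.4122.
Bypass flow = 0.4122×990 = 408.05 kg/h.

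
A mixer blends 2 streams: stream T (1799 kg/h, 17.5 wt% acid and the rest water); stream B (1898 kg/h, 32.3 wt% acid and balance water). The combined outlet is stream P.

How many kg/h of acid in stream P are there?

acid out = acid in = 1799×0.175 + 1898×0.323 = 927.88 kg/h.

927.9 kg/h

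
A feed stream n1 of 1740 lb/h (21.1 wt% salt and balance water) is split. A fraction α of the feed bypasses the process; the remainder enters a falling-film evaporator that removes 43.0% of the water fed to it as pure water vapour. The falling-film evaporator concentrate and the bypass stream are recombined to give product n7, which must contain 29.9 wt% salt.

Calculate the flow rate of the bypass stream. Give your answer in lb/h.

All 1740×0.211 = 367.14 lb/h of salt reaches n7, so n7 = 367.14/0.299 = 1227.9 lb/h and vapour = 512.11 lb/h.
The evaporator receives (1−α)·1740 of feed at 0.789 water and removes 0.430 of that water:
0.430×0.789×(1−α)×1740 = 512.11
(1−α) = 512.11/590.33 = 0.8675;  α = 0.1325.
Bypass flow = 0.1325×1740 = 230.56 lb/h.

230.6 lb/h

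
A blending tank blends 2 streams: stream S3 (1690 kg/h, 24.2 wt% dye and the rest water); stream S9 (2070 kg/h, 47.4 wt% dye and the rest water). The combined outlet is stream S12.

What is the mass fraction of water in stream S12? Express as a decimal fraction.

0.630

Total flow out = 1690 + 2070 = 3760 kg/h.
water in = 1690×0.758 + 2070×0.526 = 2369.8 kg/h.
water mass fraction in S12 = 2369.8/3760 = 0.630.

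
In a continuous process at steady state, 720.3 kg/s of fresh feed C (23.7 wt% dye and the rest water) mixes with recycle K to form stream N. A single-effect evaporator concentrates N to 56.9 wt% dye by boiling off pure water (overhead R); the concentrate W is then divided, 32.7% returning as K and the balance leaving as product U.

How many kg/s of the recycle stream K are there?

145.8 kg/s

Overall dye balance (none leaves overhead): dye in fresh feed = dye in product, i.e. 720.3×0.237 = (1−0.327)·W·0.569.
W = 170.71/(0.569×0.673) = 445.79 kg/s.
Recycle K = 0.327×445.79 = 145.77 kg/s.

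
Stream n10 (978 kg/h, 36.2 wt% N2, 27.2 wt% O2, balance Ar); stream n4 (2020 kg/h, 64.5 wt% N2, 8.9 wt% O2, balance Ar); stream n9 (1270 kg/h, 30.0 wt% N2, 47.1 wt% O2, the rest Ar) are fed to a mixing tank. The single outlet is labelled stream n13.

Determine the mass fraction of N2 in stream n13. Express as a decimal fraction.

Total flow out = 978 + 2020 + 1270 = 4268 kg/h.
N2 in = 978×0.362 + 2020×0.645 + 1270×0.300 = 2037.9 kg/h.
N2 mass fraction in n13 = 2037.9/4268 = 0.477.

0.477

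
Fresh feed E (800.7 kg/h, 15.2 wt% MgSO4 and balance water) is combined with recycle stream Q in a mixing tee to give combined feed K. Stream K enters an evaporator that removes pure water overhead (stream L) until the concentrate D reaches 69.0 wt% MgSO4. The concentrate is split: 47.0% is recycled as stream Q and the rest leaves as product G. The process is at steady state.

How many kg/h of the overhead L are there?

Overall MgSO4 balance (none leaves overhead): MgSO4 in fresh feed = MgSO4 in product, i.e. 800.7×0.152 = (1−0.470)·D·0.690.
D = 121.71/(0.690×0.530) = 332.8 kg/h.
Recycle Q = 0.470×332.8 = 156.42 kg/h.
Combined feed K = 800.7 + 156.42 = 957.12 kg/h.
Overhead L = K − D = 957.12 − 332.8 = 624.31 kg/h.

624.3 kg/h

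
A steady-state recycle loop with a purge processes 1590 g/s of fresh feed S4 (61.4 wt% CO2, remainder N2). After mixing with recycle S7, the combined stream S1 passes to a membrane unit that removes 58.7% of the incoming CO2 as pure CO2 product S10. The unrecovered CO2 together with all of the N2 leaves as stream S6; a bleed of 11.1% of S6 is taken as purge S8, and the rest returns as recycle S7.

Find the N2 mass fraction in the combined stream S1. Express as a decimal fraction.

0.782

N2 enters only via S4 and leaves only via the purge: 1590×0.386 = 0.111×(N2 in S6), and the membrane unit passes all N2, so N2 in S1 = N2 in S6 = 5529.2 g/s.
CO2 in S1: m_A = 1590×0.614 + (1−0.111)·(1−0.587)·m_A, so m_A = 976.26/0.6328 = 1542.7 g/s.
S1 = 1542.7 + 5529.2 = 7071.8 g/s.
N2 fraction in S1 = 5529.2/7071.8 = 0.782.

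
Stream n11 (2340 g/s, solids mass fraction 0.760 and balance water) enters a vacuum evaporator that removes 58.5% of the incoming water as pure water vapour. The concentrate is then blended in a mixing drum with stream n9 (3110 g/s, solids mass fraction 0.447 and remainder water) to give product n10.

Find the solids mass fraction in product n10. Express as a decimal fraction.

0.619

Vapour removed = 0.585×0.240×2340 = 328.54 g/s; concentrate = 2011.5 g/s.
solids reaching the mixer = 1778.4 (from concentrate) + 3110×0.447 = 3168.6 g/s.
Product flow = 2011.5 + 3110 = 5121.5 g/s; solids fraction = 0.619.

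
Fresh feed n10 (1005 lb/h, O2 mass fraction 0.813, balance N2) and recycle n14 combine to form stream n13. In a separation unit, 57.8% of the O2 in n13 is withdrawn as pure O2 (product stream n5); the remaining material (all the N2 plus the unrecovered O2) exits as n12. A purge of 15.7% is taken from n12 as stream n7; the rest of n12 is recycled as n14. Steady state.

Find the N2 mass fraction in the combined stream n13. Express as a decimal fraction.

N2 enters only via n10 and leaves only via the purge: 1005×0.187 = 0.157×(N2 in n12), and the separation unit passes all N2, so N2 in n13 = N2 in n12 = 1197 lb/h.
O2 in n13: m_A = 1005×0.813 + (1−0.157)·(1−0.578)·m_A, so m_A = 817.06/0.6443 = 1268.2 lb/h.
n13 = 1268.2 + 1197 = 2465.3 lb/h.
N2 fraction in n13 = 1197/2465.3 = 0.486.

0.486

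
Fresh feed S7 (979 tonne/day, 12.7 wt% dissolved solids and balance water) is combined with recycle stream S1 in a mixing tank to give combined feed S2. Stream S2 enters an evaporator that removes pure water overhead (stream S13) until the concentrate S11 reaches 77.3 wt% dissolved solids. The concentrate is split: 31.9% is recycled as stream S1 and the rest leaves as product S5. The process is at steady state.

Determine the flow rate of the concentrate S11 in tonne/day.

236.2 tonne/day

Overall dissolved solids balance (none leaves overhead): dissolved solids in fresh feed = dissolved solids in product, i.e. 979×0.127 = (1−0.319)·S11·0.773.
S11 = 124.33/(0.773×0.681) = 236.19 tonne/day.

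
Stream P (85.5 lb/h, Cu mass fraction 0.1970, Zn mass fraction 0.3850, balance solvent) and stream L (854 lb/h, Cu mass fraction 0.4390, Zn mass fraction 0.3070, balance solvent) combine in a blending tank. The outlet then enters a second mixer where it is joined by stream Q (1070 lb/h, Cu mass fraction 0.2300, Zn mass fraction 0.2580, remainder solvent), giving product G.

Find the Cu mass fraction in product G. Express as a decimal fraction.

0.3174

Overall, product flow = 2009.5 lb/h.
Cu in = 85.5×0.197 + 854×0.439 + 1070×0.230 = 637.85 lb/h.
Cu fraction in G = 0.3174.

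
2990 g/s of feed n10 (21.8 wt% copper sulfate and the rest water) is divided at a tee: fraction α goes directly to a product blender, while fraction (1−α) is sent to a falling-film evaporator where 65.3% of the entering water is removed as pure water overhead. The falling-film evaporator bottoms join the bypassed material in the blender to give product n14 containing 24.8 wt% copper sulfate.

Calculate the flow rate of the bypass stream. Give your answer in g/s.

2282 g/s

All 2990×0.218 = 651.82 g/s of copper sulfate reaches n14, so n14 = 651.82/0.248 = 2628.3 g/s and vapour = 361.69 g/s.
The evaporator receives (1−α)·2990 of feed at 0.782 water and removes 0.653 of that water:
0.653×0.782×(1−α)×2990 = 361.69
(1−α) = 361.69/1526.8 = 0.2369;  α = 0.7631.
Bypass flow = 0.7631×2990 = 2281.7 g/s.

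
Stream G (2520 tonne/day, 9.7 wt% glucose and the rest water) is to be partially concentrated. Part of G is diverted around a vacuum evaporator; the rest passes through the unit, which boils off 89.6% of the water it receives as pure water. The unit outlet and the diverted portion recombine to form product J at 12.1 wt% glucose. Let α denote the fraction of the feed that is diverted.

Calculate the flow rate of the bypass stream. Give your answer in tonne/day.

All 2520×0.097 = 244.44 tonne/day of glucose reaches J, so J = 244.44/0.121 = 2020.2 tonne/day and vapour = 499.83 tonne/day.
The evaporator receives (1−α)·2520 of feed at 0.903 water and removes 0.896 of that water:
0.896×0.903×(1−α)×2520 = 499.83
(1−α) = 499.83/2038.9 = 0.2451;  α = 0.7549.
Bypass flow = 0.7549×2520 = 1902.2 tonne/day.

1902 tonne/day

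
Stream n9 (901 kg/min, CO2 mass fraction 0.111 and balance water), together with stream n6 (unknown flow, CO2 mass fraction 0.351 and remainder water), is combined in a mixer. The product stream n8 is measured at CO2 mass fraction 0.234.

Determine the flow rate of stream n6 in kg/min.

947.2 kg/min

Let n6 be the unknown flow. Total out = 901 + n6.
CO2 balance: 100.01 + 0.351·n6 = 0.234·(901 + n6)
(0.351 − 0.234)·n6 = 0.234×901 − 100.01 = 110.82
n6 = 110.82 / 0.117 = 947.21 kg/min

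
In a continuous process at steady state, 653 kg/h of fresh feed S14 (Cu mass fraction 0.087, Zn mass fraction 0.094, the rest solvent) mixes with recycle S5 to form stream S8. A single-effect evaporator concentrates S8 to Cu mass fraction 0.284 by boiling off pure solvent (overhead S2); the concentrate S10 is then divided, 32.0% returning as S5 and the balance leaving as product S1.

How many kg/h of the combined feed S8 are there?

747.1 kg/h

Overall Cu balance (none leaves overhead): Cu in fresh feed = Cu in product, i.e. 653×0.087 = (1−0.320)·S10·0.284.
S10 = 56.811/(0.284×0.680) = 294.17 kg/h.
Recycle S5 = 0.320×294.17 = 94.136 kg/h.
Combined feed S8 = 653 + 94.136 = 747.14 kg/h.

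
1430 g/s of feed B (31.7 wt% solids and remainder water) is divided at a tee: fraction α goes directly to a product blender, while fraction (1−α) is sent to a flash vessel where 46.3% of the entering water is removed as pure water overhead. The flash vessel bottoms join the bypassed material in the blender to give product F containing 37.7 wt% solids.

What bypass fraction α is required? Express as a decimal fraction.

0.497

All 1430×0.317 = 453.31 g/s of solids reaches F, so F = 453.31/0.377 = 1202.4 g/s and vapour = 227.59 g/s.
The evaporator receives (1−α)·1430 of feed at 0.683 water and removes 0.463 of that water:
0.463×0.683×(1−α)×1430 = 227.59
(1−α) = 227.59/452.21 = 0.5033;  α = 0.4967.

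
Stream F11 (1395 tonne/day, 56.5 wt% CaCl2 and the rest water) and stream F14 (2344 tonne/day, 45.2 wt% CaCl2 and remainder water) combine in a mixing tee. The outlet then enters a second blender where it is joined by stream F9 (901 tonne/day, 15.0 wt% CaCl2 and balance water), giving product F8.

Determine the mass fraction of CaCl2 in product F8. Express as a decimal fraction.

Overall, product flow = 4640 tonne/day.
CaCl2 in = 1395×0.565 + 2344×0.452 + 901×0.150 = 1982.8 tonne/day.
CaCl2 fraction in F8 = 0.427.

0.427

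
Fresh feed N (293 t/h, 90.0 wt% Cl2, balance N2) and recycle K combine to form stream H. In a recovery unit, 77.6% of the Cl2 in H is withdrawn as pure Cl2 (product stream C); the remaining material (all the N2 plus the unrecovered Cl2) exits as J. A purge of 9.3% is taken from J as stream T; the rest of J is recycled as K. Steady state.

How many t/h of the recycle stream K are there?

N2 enters only via N and leaves only via the purge: 293×0.100 = 0.093×(N2 in J), and the recovery unit passes all N2, so N2 in H = N2 in J = 315.05 t/h.
Cl2 in H: m_A = 293×0.900 + (1−0.093)·(1−0.776)·m_A, so m_A = 263.7/0.7968 = 330.94 t/h.
J = (1−0.776)×330.94 + 315.05 = 389.18 t/h.
Recycle K = (1−0.093)×389.18 = 352.99 t/h.

353 t/h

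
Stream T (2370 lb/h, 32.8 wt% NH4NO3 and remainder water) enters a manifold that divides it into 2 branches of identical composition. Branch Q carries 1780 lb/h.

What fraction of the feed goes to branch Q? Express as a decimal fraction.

Fraction to Q = 1780/2370 = 0.7511.

0.751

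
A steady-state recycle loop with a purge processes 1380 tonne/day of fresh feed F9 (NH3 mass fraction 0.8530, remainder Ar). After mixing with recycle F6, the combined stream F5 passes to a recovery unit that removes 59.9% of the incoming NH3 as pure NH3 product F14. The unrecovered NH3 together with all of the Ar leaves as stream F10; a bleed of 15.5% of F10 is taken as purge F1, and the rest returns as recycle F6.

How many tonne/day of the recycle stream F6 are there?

1709 tonne/day

Ar enters only via F9 and leaves only via the purge: 1380×0.147 = 0.155×(Ar in F10), and the recovery unit passes all Ar, so Ar in F5 = Ar in F10 = 1308.8 tonne/day.
NH3 in F5: m_A = 1380×0.853 + (1−0.155)·(1−0.599)·m_A, so m_A = 1177.1/0.6612 = 1780.4 tonne/day.
F10 = (1−0.599)×1780.4 + 1308.8 = 2022.7 tonne/day.
Recycle F6 = (1−0.155)×2022.7 = 1709.2 tonne/day.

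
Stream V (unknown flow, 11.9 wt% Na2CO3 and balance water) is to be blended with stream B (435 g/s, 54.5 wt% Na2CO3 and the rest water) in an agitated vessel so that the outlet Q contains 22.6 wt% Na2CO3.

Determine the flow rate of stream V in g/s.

Let V be the unknown flow. Total out = 435 + V.
Na2CO3 balance: 237.08 + 0.119·V = 0.226·(435 + V)
(0.119 − 0.226)·V = 0.226×435 − 237.08 = -138.77
V = -138.77 / -0.107 = 1296.9 g/s

1297 g/s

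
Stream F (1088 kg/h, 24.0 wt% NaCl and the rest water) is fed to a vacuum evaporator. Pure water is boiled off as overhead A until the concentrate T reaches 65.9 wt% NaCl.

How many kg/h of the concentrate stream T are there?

396.2 kg/h

NaCl is conserved: 1088×0.240 = 261.12 kg/h all reports to the concentrate.
Concentrate = 261.12/(target fraction) = 396.24 kg/h.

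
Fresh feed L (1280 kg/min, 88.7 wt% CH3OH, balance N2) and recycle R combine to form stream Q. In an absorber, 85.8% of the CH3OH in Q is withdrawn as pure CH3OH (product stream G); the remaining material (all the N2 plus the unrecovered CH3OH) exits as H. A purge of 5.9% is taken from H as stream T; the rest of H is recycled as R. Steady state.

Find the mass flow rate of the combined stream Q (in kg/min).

N2 enters only via L and leaves only via the purge: 1280×0.113 = 0.059×(N2 in H), and the absorber passes all N2, so N2 in Q = N2 in H = 2451.5 kg/min.
CH3OH in Q: m_A = 1280×0.887 + (1−0.059)·(1−0.858)·m_A, so m_A = 1135.4/0.8664 = 1310.5 kg/min.
Q = 1310.5 + 2451.5 = 3762 kg/min.

3762 kg/min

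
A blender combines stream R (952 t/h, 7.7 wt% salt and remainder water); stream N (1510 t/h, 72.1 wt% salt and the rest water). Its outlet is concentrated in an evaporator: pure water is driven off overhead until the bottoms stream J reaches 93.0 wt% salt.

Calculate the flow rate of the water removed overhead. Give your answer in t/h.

1213 t/h

salt entering = 952×0.077 + 1510×0.721 = 1162 t/h.
All salt reports to J, so J = 1162/0.930 = 1249.5 t/h.
Total feed = 2462 t/h; overhead = 2462 − 1249.5 = 1212.5 t/h.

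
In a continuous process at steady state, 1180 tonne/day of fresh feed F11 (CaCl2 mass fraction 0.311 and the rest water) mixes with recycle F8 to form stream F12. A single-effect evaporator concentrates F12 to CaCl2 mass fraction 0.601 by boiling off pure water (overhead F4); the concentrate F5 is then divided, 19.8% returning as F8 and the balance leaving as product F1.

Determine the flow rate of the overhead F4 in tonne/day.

Overall CaCl2 balance (none leaves overhead): CaCl2 in fresh feed = CaCl2 in product, i.e. 1180×0.311 = (1−0.198)·F5·0.601.
F5 = 366.98/(0.601×0.802) = 761.37 tonne/day.
Recycle F8 = 0.198×761.37 = 150.75 tonne/day.
Combined feed F12 = 1180 + 150.75 = 1330.8 tonne/day.
Overhead F4 = F12 − F5 = 1330.8 − 761.37 = 569.38 tonne/day.

569.4 tonne/day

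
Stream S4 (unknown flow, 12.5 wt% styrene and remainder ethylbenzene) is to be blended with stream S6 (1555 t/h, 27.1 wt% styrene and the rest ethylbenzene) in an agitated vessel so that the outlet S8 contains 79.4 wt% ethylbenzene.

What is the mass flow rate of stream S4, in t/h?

1248 t/h

Let S4 be the unknown flow. Total out = 1555 + S4.
ethylbenzene balance: 1133.6 + 0.875·S4 = 0.794·(1555 + S4)
(0.875 − 0.794)·S4 = 0.794×1555 − 1133.6 = 101.08
S4 = 101.08 / 0.081 = 1247.8 t/h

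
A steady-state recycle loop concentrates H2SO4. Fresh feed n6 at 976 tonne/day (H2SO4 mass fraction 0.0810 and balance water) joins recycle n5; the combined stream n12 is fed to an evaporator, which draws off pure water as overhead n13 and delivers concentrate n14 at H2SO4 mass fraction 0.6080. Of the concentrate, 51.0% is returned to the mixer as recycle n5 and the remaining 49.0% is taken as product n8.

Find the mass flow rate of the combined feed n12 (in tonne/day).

1111 tonne/day

Overall H2SO4 balance (none leaves overhead): H2SO4 in fresh feed = H2SO4 in product, i.e. 976×0.081 = (1−0.510)·n14·0.608.
n14 = 79.056/(0.608×0.490) = 265.36 tonne/day.
Recycle n5 = 0.510×265.36 = 135.33 tonne/day.
Combined feed n12 = 976 + 135.33 = 1111.3 tonne/day.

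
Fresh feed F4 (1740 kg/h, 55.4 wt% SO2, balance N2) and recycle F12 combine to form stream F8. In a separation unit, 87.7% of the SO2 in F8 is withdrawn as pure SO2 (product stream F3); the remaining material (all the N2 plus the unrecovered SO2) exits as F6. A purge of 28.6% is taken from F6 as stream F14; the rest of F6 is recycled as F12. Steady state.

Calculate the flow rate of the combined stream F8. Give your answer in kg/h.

3770 kg/h

N2 enters only via F4 and leaves only via the purge: 1740×0.446 = 0.286×(N2 in F6), and the separation unit passes all N2, so N2 in F8 = N2 in F6 = 2713.4 kg/h.
SO2 in F8: m_A = 1740×0.554 + (1−0.286)·(1−0.877)·m_A, so m_A = 963.96/0.9122 = 1056.8 kg/h.
F8 = 1056.8 + 2713.4 = 3770.2 kg/h.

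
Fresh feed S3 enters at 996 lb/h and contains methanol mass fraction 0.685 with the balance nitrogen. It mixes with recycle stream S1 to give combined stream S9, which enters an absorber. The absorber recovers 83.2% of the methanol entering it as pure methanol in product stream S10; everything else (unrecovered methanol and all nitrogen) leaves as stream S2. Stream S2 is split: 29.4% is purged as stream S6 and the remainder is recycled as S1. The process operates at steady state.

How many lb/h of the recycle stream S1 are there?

845.2 lb/h

nitrogen enters only via S3 and leaves only via the purge: 996×0.315 = 0.294×(nitrogen in S2), and the absorber passes all nitrogen, so nitrogen in S9 = nitrogen in S2 = 1067.1 lb/h.
methanol in S9: m_A = 996×0.685 + (1−0.294)·(1−0.832)·m_A, so m_A = 682.26/0.8814 = 774.07 lb/h.
S2 = (1−0.832)×774.07 + 1067.1 = 1197.2 lb/h.
Recycle S1 = (1−0.294)×1197.2 = 845.21 lb/h.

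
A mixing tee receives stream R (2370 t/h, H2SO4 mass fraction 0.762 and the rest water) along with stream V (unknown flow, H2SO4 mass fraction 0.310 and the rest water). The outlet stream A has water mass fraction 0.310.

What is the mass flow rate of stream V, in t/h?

449.1 t/h

Let V be the unknown flow. Total out = 2370 + V.
water balance: 564.06 + 0.690·V = 0.310·(2370 + V)
(0.690 − 0.310)·V = 0.310×2370 − 564.06 = 170.64
V = 170.64 / 0.380 = 449.05 t/h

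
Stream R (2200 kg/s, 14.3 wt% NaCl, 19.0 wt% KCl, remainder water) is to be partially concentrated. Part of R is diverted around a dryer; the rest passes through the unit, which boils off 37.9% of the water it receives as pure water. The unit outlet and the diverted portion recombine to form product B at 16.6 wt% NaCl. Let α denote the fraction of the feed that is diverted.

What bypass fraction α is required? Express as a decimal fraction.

All 2200×0.143 = 314.6 kg/s of NaCl reaches B, so B = 314.6/0.166 = 1895.2 kg/s and vapour = 304.82 kg/s.
The evaporator receives (1−α)·2200 of feed at 0.667 water and removes 0.379 of that water:
0.379×0.667×(1−α)×2200 = 304.82
(1−α) = 304.82/556.14 = 0.5481;  α = 0.4519.

0.452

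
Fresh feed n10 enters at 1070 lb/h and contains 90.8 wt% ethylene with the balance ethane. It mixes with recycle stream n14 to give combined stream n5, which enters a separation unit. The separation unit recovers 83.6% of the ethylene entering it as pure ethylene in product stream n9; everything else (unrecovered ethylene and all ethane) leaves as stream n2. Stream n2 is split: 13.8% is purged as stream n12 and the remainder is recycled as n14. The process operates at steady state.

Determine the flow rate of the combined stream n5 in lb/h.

ethane enters only via n10 and leaves only via the purge: 1070×0.092 = 0.138×(ethane in n2), and the separation unit passes all ethane, so ethane in n5 = ethane in n2 = 713.33 lb/h.
ethylene in n5: m_A = 1070×0.908 + (1−0.138)·(1−0.836)·m_A, so m_A = 971.56/0.8586 = 1131.5 lb/h.
n5 = 1131.5 + 713.33 = 1844.9 lb/h.

1845 lb/h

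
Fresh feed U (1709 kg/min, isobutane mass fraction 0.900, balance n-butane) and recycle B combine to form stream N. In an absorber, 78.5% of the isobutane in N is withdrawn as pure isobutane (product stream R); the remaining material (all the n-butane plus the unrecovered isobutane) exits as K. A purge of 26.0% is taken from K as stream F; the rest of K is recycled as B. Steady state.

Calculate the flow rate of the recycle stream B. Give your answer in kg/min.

n-butane enters only via U and leaves only via the purge: 1709×0.100 = 0.260×(n-butane in K), and the absorber passes all n-butane, so n-butane in N = n-butane in K = 657.31 kg/min.
isobutane in N: m_A = 1709×0.900 + (1−0.260)·(1−0.785)·m_A, so m_A = 1538.1/0.8409 = 1829.1 kg/min.
K = (1−0.785)×1829.1 + 657.31 = 1050.6 kg/min.
Recycle B = (1−0.260)×1050.6 = 777.42 kg/min.

777.4 kg/min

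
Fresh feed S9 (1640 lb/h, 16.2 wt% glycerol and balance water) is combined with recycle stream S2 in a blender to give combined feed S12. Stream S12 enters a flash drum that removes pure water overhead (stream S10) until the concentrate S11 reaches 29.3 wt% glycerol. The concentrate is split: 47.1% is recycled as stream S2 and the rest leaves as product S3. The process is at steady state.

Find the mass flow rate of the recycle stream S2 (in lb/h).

807.3 lb/h

Overall glycerol balance (none leaves overhead): glycerol in fresh feed = glycerol in product, i.e. 1640×0.162 = (1−0.471)·S11·0.293.
S11 = 265.68/(0.293×0.529) = 1714.1 lb/h.
Recycle S2 = 0.471×1714.1 = 807.34 lb/h.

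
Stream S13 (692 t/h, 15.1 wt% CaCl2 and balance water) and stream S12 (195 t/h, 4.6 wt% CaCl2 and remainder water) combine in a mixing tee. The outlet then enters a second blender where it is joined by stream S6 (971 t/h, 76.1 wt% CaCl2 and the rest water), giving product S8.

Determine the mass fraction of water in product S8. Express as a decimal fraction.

Overall, product flow = 1858 t/h.
water in = 692×0.849 + 195×0.954 + 971×0.239 = 1005.6 t/h.
water fraction in S8 = 0.5412.

0.5412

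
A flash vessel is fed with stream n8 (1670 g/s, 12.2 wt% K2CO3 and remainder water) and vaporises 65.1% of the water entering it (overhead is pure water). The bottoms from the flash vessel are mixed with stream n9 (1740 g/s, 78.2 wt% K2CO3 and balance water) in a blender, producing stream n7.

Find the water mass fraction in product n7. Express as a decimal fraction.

0.363

Vapour removed = 0.651×0.878×1670 = 954.54 g/s; concentrate = 715.46 g/s.
water reaching the mixer = 511.72 (from concentrate) + 1740×0.218 = 891.04 g/s.
Product flow = 715.46 + 1740 = 2455.5 g/s; water fraction = 0.363.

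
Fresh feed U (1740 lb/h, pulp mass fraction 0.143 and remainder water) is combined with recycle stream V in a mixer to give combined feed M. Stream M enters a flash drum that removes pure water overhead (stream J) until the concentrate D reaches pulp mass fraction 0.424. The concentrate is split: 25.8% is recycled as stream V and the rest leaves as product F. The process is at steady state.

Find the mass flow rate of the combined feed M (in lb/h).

1944 lb/h

Overall pulp balance (none leaves overhead): pulp in fresh feed = pulp in product, i.e. 1740×0.143 = (1−0.258)·D·0.424.
D = 248.82/(0.424×0.742) = 790.89 lb/h.
Recycle V = 0.258×790.89 = 204.05 lb/h.
Combined feed M = 1740 + 204.05 = 1944 lb/h.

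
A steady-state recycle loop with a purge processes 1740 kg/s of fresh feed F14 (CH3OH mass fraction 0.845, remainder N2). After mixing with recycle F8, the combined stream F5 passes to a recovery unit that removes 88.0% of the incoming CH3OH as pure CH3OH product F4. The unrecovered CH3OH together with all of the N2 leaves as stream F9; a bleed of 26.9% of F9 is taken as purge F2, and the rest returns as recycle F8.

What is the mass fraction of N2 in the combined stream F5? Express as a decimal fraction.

N2 enters only via F14 and leaves only via the purge: 1740×0.155 = 0.269×(N2 in F9), and the recovery unit passes all N2, so N2 in F5 = N2 in F9 = 1002.6 kg/s.
CH3OH in F5: m_A = 1740×0.845 + (1−0.269)·(1−0.880)·m_A, so m_A = 1470.3/0.9123 = 1611.7 kg/s.
F5 = 1611.7 + 1002.6 = 2614.3 kg/s.
N2 fraction in F5 = 1002.6/2614.3 = 0.384.

0.384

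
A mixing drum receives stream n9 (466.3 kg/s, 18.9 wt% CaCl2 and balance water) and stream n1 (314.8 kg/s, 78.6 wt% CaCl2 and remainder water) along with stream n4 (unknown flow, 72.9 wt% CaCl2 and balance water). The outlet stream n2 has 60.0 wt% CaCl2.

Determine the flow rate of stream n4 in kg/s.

1032 kg/s

Let n4 be the unknown flow. Total out = 781.1 + n4.
CaCl2 balance: 335.56 + 0.729·n4 = 0.600·(781.1 + n4)
(0.729 − 0.600)·n4 = 0.600×781.1 − 335.56 = 133.1
n4 = 133.1 / 0.129 = 1031.8 kg/s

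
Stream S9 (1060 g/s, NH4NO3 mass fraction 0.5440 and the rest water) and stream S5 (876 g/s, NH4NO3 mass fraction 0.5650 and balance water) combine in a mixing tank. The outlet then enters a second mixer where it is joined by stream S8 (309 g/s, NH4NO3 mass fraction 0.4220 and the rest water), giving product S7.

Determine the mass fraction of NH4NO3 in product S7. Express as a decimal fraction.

0.5354

Overall, product flow = 2245 g/s.
NH4NO3 in = 1060×0.544 + 876×0.565 + 309×0.422 = 1202 g/s.
NH4NO3 fraction in S7 = 0.5354.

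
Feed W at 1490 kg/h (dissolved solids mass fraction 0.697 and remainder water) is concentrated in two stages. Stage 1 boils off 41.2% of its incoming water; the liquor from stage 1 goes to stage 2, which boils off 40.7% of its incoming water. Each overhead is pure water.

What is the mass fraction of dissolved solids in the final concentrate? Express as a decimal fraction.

0.868

water in feed = 1490×0.303 = 451.47 kg/h.
After stage 1: water left = (1−0.412)×451.47 = 265.46; stream total = 1304 kg/h.
After stage 2: water left = (1−0.407)×265.46 = 157.42; final concentrate = 1196 kg/h.
dissolved solids fraction = 1038.5/1196 = 0.868.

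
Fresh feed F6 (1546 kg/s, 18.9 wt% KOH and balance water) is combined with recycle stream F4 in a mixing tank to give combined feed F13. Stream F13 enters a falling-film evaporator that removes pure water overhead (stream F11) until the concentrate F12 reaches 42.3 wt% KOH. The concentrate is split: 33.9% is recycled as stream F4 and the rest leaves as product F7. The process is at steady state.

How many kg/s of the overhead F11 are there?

Overall KOH balance (none leaves overhead): KOH in fresh feed = KOH in product, i.e. 1546×0.189 = (1−0.339)·F12·0.423.
F12 = 292.19/(0.423×0.661) = 1045 kg/s.
Recycle F4 = 0.339×1045 = 354.27 kg/s.
Combined feed F13 = 1546 + 354.27 = 1900.3 kg/s.
Overhead F11 = F13 − F12 = 1900.3 − 1045 = 855.23 kg/s.

855.2 kg/s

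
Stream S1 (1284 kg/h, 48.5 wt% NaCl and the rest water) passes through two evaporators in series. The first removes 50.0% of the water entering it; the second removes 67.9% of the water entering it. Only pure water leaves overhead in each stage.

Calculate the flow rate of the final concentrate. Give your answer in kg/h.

728.9 kg/h

water in feed = 1284×0.515 = 661.26 kg/h.
After stage 1: water left = (1−0.500)×661.26 = 330.63; stream total = 953.37 kg/h.
After stage 2: water left = (1−0.679)×330.63 = 106.13; final concentrate = 728.87 kg/h.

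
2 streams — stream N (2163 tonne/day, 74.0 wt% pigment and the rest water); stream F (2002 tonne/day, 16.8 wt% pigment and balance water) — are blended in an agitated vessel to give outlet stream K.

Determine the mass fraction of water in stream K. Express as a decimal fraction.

0.535

Total flow out = 2163 + 2002 = 4165 tonne/day.
water in = 2163×0.260 + 2002×0.832 = 2228 tonne/day.
water mass fraction in K = 2228/4165 = 0.535.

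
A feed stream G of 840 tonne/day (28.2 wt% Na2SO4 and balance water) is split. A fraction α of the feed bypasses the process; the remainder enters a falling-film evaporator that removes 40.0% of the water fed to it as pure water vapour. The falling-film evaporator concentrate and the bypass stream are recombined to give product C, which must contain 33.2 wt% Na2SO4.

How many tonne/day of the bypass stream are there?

All 840×0.282 = 236.88 tonne/day of Na2SO4 reaches C, so C = 236.88/0.332 = 713.49 tonne/day and vapour = 126.51 tonne/day.
The evaporator receives (1−α)·840 of feed at 0.718 water and removes 0.400 of that water:
0.400×0.718×(1−α)×840 = 126.51
(1−α) = 126.51/241.25 = 0.5244;  α = 0.4756.
Bypass flow = 0.4756×840 = 399.52 tonne/day.

399.5 tonne/day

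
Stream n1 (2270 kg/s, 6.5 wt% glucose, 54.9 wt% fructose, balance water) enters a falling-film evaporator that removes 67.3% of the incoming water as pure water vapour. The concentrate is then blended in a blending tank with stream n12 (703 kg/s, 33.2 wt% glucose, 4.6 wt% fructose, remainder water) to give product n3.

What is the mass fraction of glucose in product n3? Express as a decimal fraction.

0.160

Vapour removed = 0.673×0.386×2270 = 589.7 kg/s; concentrate = 1680.3 kg/s.
glucose reaching the mixer = 147.55 (from concentrate) + 703×0.332 = 380.95 kg/s.
Product flow = 1680.3 + 703 = 2383.3 kg/s; glucose fraction = 0.160.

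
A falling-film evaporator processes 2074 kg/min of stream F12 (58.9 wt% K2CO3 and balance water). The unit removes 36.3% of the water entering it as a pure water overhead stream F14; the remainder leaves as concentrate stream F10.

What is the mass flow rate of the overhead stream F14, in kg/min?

water entering = 2074×0.411 = 852.41 kg/min; overhead removed = 0.363×852.41 = 309.43 kg/min.

309.4 kg/min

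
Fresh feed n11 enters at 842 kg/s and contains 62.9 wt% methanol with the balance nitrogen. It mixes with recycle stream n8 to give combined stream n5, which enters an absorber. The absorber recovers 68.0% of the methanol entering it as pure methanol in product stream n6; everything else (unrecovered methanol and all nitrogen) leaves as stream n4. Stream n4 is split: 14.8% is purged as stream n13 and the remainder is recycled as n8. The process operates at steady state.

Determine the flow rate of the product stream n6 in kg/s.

495.1 kg/s

methanol in n5: m_A = 842×0.629 + (1−0.148)·(1−0.680)·m_A, so m_A = 529.62/0.7274 = 728.14 kg/s.
Product n6 = 0.680×728.14 = 495.13 kg/s.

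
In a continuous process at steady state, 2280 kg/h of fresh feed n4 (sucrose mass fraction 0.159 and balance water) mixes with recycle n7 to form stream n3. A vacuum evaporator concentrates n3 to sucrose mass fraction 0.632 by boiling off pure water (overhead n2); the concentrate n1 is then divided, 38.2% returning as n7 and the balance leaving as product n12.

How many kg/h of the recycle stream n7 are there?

354.6 kg/h

Overall sucrose balance (none leaves overhead): sucrose in fresh feed = sucrose in product, i.e. 2280×0.159 = (1−0.382)·n1·0.632.
n1 = 362.52/(0.632×0.618) = 928.17 kg/h.
Recycle n7 = 0.382×928.17 = 354.56 kg/h.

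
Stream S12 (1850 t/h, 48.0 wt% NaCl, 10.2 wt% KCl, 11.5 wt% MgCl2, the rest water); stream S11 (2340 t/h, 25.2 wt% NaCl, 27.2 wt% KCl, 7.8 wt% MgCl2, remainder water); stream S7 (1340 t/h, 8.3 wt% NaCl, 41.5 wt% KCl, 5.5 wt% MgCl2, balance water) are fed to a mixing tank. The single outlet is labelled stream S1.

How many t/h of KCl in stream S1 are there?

1381 t/h

KCl out = KCl in = 1850×0.102 + 2340×0.272 + 1340×0.415 = 1381.3 t/h.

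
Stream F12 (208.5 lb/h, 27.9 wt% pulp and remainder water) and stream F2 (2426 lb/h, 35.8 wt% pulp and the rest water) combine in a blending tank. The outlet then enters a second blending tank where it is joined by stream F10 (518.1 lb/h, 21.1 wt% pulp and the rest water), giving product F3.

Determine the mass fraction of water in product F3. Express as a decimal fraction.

0.671

Overall, product flow = 3152.6 lb/h.
water in = 208.5×0.721 + 2426×0.642 + 518.1×0.789 = 2116.6 lb/h.
water fraction in F3 = 0.671.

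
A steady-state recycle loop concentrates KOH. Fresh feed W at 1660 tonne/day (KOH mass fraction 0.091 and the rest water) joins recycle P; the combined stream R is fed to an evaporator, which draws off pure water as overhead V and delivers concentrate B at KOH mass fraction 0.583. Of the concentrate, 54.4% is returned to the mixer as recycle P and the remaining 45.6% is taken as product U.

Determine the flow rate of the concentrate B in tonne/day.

Overall KOH balance (none leaves overhead): KOH in fresh feed = KOH in product, i.e. 1660×0.091 = (1−0.544)·B·0.583.
B = 151.06/(0.583×0.456) = 568.22 tonne/day.

568.2 tonne/day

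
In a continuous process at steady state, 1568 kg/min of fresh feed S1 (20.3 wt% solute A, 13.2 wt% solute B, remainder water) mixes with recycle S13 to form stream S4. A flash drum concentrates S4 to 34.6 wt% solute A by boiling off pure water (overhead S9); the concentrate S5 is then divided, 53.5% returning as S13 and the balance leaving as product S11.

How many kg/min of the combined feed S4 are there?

2626 kg/min

Overall solute A balance (none leaves overhead): solute A in fresh feed = solute A in product, i.e. 1568×0.203 = (1−0.535)·S5·0.346.
S5 = 318.3/(0.346×0.465) = 1978.4 kg/min.
Recycle S13 = 0.535×1978.4 = 1058.4 kg/min.
Combined feed S4 = 1568 + 1058.4 = 2626.4 kg/min.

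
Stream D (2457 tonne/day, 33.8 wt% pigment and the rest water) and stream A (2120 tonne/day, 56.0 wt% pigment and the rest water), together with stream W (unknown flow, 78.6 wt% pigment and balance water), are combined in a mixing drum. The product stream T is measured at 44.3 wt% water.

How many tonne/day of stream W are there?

2322 tonne/day

Let W be the unknown flow. Total out = 4577 + W.
water balance: 2559.3 + 0.214·W = 0.443·(4577 + W)
(0.214 − 0.443)·W = 0.443×4577 − 2559.3 = -531.72
W = -531.72 / -0.229 = 2321.9 tonne/day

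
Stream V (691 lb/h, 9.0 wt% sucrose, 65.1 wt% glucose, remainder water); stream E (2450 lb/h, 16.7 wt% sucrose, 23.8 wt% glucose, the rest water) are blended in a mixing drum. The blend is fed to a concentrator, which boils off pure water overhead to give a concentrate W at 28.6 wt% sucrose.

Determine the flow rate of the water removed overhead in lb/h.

sucrose entering = 691×0.090 + 2450×0.167 = 471.34 lb/h.
All sucrose reports to W, so W = 471.34/0.286 = 1648 lb/h.
Total feed = 3141 lb/h; overhead = 3141 − 1648 = 1493 lb/h.

1493 lb/h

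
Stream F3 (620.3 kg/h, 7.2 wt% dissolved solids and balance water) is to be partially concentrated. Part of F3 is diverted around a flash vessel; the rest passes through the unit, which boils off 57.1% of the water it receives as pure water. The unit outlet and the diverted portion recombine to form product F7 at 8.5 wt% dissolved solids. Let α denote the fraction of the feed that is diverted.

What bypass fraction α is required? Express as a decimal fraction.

0.711

All 620.3×0.072 = 44.662 kg/h of dissolved solids reaches F7, so F7 = 44.662/0.085 = 525.43 kg/h and vapour = 94.869 kg/h.
The evaporator receives (1−α)·620.3 of feed at 0.928 water and removes 0.571 of that water:
0.571×0.928×(1−α)×620.3 = 94.869
(1−α) = 94.869/328.69 = 0.2886;  α = 0.7114.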